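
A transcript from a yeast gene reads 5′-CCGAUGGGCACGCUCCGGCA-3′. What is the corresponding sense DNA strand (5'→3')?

The coding DNA strand has the same 5'→3' sequence as the mRNA with U replaced by T.

5′-CCGATGGGCACGCTCCGGCA-3′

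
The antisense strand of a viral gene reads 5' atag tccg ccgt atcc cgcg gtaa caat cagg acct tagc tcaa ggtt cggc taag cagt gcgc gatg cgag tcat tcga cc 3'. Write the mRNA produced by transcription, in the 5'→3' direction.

5′-GGUCGAAUGACUCGCAUCGCGCACUGCUUAGCCGAACCUUGAGCUAAGGUCCUGAUUGUUACCGCGGGAUACGGCGGACUAU-3′

The mRNA has the sequence of the coding strand (reverse complement of the template) with T→U. Reverse complement of ATAGTCCGCCGTATCCCGCGGTAACAATCAGGACCTTAGCTCAAGGTTCGGCTAAGCAGTGCGCGATGCGAGTCATTCGACC is GGTCGAATGACTCGCATCGCGCACTGCTTAGCCGAACCTTGAGCTAAGGTCCTGATTGTTACCGCGGGATACGGCGGACTAT; then T→U.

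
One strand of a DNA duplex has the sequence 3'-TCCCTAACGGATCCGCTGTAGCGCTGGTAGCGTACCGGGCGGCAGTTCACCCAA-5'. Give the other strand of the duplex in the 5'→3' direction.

The strand is given 3'→5', so its complement runs 5'→3' in the same left-to-right order: pair each base A↔T, G↔C.

5′-AGGGATTGCCTAGGCGACATCGCGACCATCGCATGGCCCGCCGTCAAGTGGGTT-3′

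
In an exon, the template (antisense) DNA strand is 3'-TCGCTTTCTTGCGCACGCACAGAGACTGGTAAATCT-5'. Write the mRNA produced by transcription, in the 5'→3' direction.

Reading the template 3'→5' as shown, RNA polymerase pairs each base (A→U, T→A, G↔C) to build mRNA 5'→3' directly.

5'-AGCGAAAGAACGCGUGCGUGUCUCUGACCAUUUAGA-3'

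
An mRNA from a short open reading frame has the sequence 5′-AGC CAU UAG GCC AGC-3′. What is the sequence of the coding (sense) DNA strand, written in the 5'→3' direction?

The coding DNA strand has the same 5'→3' sequence as the mRNA with U replaced by T.

5'-AGCCATTAGGCCAGC-3'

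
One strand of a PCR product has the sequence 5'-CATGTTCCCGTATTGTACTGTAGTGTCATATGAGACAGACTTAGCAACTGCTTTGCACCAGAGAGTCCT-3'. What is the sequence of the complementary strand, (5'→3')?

5'-AGGACTCTCTGGTGCAAAGCAGTTGCTAAGTCTGTCTCATATGACACTACAGTACAATACGGGAACATG-3'

Pairing A↔T and G↔C gives GTACAAGGGCATAACATGACATCACAGTATACTCTGTCTGAATCGTTGACGAAACGTGGTCTCTCAGGA, running 3'→5'. Reverse for the 5'→3' convention.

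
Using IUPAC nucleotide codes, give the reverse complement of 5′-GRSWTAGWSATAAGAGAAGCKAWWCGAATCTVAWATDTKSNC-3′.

5'-GNSMAHATWTBAGATTCGWWTMGCTTCTCTTATSWCTAWSYC-3'

Standard pairs A↔T, G↔C; ambiguity codes pair R↔Y, K↔M, W↔W, S↔S, D↔H, V↔B, N↔N. Complement (CYSWATCWSTATTCTCTTCGMTWWGCTTAGABTWTAHAMSNG), then reverse for 5'→3'.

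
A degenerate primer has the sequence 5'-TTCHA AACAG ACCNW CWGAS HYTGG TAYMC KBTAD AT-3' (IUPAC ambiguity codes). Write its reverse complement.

5′-ATHTAVMGKRTACCARDSTCWGWNGGTCTGTTTDGAA-3′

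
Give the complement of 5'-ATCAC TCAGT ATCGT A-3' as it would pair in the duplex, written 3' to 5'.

Base-pairing A↔T, G↔C gives the complement. The complementary strand is antiparallel, so paired with a 5'→3' strand it runs 3'→5'.

3'-TAGTGAGTCATAGCAT-5'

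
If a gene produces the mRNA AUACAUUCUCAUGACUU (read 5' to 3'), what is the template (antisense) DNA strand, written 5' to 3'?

5′-AAGTCATGAGAATGTAT-3′

Replace U with T to get the coding DNA strand: ATACATTCTCATGACTT. The template strand is its reverse complement (complement TATGTAAGAGTACTGAA, then reverse).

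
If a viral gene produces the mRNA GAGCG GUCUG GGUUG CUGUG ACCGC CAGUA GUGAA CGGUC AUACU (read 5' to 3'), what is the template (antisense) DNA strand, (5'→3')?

5'-AGTATGACCGTTCACTACTGGCGGTCACAGCAACCCAGACCGCTC-3'

Replace U with T to get the coding DNA strand: GAGCGGTCTGGGTTGCTGTGACCGCCAGTAGTGAACGGTCATACT. The template strand is its reverse complement (complement CTCGCCAGACCCAACGACACTGGCGGTCATCACTTGCCAGTATGA, then reverse).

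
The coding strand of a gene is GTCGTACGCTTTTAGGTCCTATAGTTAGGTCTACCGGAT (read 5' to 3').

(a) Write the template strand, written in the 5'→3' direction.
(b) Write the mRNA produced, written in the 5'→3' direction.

(a) 5′-ATCCGGTAGACCTAACTATAGGACCTAAAAGCGTACGAC-3′
(b) 5'-GUCGUACGCUUUUAGGUCCUAUAGUUAGGUCUACCGGAU-3'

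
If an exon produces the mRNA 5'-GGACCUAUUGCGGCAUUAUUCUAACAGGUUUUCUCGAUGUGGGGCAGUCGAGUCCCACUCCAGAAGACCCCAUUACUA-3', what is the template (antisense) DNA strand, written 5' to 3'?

Replace U with T to get the coding DNA strand: GGACCTATTGCGGCATTATTCTAACAGGTTTTCTCGATGTGGGGCAGTCGAGTCCCACTCCAGAAGACCCCATTACTA. The template strand is its reverse complement (complement CCTGGATAACGCCGTAATAAGATTGTCCAAAAGAGCTACACCCCGTCAGCTCAGGGTGAGGTCTTCTGGGGTAATGAT, then reverse).

5'-TAGTAATGGGGTCTTCTGGAGTGGGACTCGACTGCCCCACATCGAGAAAACCTGTTAGAATAATGCCGCAATAGGTCC-3'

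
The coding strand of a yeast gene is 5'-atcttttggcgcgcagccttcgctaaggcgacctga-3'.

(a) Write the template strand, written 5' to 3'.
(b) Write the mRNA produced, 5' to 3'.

(a) 5'-TCAGGTCGCCTTAGCGAAGGCTGCGCGCCAAAAGAT-3'
(b) 5'-AUCUUUUGGCGCGCAGCCUUCGCUAAGGCGACCUGA-3'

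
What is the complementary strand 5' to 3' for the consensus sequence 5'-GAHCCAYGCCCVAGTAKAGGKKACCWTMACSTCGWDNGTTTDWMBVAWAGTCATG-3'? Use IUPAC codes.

Standard pairs A↔T, G↔C; ambiguity codes pair Y↔R, M↔K, W↔W, S↔S, B↔V, D↔H, N↔N. Complement (CTDGGTRCGGGBTCATMTCCMMTGGWAKTGSAGCWHNCAAAHWKVBTWTCAGTAC), then reverse for 5'→3'.

5'-CATGACTWTBVKWHAAACNHWCGASGTKAWGGTMMCCTMTACTBGGGCRTGGDTC-3'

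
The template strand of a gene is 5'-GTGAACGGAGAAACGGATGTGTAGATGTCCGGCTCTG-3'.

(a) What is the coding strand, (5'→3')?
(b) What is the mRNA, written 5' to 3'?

(a) 5′-CAGAGCCGGACATCTACACATCCGTTTCTCCGTTCAC-3′
(b) 5′-CAGAGCCGGACAUCUACACAUCCGUUUCUCCGUUCAC-3′

(a) The coding strand is the reverse complement of the template: complement CACTTGCCTCTTTGCCTACACATCTACAGGCCGAGAC, then reverse.
(b) mRNA has the coding-strand sequence with T→U.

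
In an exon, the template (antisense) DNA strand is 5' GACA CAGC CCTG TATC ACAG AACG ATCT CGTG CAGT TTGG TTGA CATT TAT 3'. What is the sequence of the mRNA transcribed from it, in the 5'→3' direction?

5'-AUAAAUGUCAACCAAACUGCACGAGAUCGUUCUGUGAUACAGGGCUGUGUC-3'

RNA polymerase reads the template 3'→5' and synthesizes mRNA 5'→3' by base-pairing (A→U, T→A, G↔C). The complement of the template is CTGTGTCGGGACATAGTGTCTTGCTAGAGCACGTCAAACCAACTGTAAATA; antiparallel, so 5'→3' the coding strand is ATAAATGTCAACCAAACTGCACGAGATCGTTCTGTGATACAGGGCTGTGTC. Replace T with U for the mRNA.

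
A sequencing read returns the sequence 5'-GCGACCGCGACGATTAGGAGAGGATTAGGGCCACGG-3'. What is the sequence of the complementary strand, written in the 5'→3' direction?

5'-CCGTGGCCCTAATCCTCTCCTAATCGTCGCGGTCGC-3'

Pairing A↔T and G↔C gives CGCTGGCGCTGCTAATCCTCTCCTAATCCCGGTGCC, running 3'→5'. Reverse for the 5'→3' convention.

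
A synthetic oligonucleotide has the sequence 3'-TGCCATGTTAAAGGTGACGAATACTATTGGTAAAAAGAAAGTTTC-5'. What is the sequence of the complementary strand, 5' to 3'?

The strand is given 3'→5', so its complement runs 5'→3' in the same left-to-right order: pair each base A↔T, G↔C.

5'-ACGGTACAATTTCCACTGCTTATGATAACCATTTTTCTTTCAAAG-3'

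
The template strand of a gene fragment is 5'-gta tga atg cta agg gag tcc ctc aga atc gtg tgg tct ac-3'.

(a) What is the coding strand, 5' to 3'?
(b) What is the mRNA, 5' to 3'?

(a) 5'-GTAGACCACACGATTCTGAGGGACTCCCTTAGCATTCATAC-3'
(b) 5'-GUAGACCACACGAUUCUGAGGGACUCCCUUAGCAUUCAUAC-3'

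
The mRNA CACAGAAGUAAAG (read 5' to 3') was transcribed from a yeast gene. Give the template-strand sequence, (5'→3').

5'-CTTTACTTCTGTG-3'

Replace U with T to get the coding DNA strand: CACAGAAGTAAAG. The template strand is its reverse complement (complement GTGTCTTCATTTC, then reverse).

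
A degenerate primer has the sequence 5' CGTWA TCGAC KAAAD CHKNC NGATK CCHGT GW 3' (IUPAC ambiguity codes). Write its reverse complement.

5'-WCACDGGMATCNGNMDGHTTTMGTCGATWACG-3'

Standard pairs A↔T, G↔C; ambiguity codes pair K↔M, W↔W, D↔H, N↔N. Complement (GCAWTAGCTGMTTTHGDMNGNCTAMGGDCACW), then reverse for 5'→3'.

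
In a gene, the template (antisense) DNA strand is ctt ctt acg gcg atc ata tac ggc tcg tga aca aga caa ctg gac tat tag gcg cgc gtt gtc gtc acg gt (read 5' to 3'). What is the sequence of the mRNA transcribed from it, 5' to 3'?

RNA polymerase reads the template 3'→5' and synthesizes mRNA 5'→3' by base-pairing (A→U, T→A, G↔C). The complement of the template is GAAGAATGCCGCTAGTATATGCCGAGCACTTGTTCTGTTGACCTGATAATCCGCGCGCAACAGCAGTGCCA; antiparallel, so 5'→3' the coding strand is ACCGTGACGACAACGCGCGCCTAATAGTCCAGTTGTCTTGTTCACGAGCCGTATATGATCGCCGTAAGAAG. Replace T with U for the mRNA.

5'-ACCGUGACGACAACGCGCGCCUAAUAGUCCAGUUGUCUUGUUCACGAGCCGUAUAUGAUCGCCGUAAGAAG-3'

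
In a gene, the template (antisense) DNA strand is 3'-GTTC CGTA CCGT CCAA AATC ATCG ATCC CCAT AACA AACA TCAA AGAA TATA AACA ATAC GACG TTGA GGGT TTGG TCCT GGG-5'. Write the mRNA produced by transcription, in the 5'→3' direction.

Reading the template 3'→5' as shown, RNA polymerase pairs each base (A→U, T→A, G↔C) to build mRNA 5'→3' directly.

5'-CAAGGCAUGGCAGGUUUUAGUAGCUAGGGGUAUUGUUUGUAGUUUCUUAUAUUUGUUAUGCUGCAACUCCCAAACCAGGACCC-3'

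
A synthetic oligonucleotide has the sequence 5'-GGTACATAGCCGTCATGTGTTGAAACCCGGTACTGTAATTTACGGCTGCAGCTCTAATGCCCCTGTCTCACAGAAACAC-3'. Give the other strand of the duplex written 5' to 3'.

5'-GTGTTTCTGTGAGACAGGGGCATTAGAGCTGCAGCCGTAAATTACAGTACCGGGTTTCAACACATGACGGCTATGTACC-3'

The complement of GGTACATAGCCGTCATGTGTTGAAACCCGGTACTGTAATTTACGGCTGCAGCTCTAATGCCCCTGTCTCACAGAAACAC is CCATGTATCGGCAGTACACAACTTTGGGCCATGACATTAAATGCCGACGTCGAGATTACGGGGACAGAGTGTCTTTGTG (A↔T, G↔C). DNA strands are antiparallel, so the complementary strand runs 3'→5'; reversing gives the 5'→3' form.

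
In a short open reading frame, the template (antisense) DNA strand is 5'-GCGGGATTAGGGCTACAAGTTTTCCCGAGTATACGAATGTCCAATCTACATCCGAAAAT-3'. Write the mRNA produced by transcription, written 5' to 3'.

5'-AUUUUCGGAUGUAGAUUGGACAUUCGUAUACUCGGGAAAACUUGUAGCCCUAAUCCCGC-3'

The mRNA has the sequence of the coding strand (reverse complement of the template) with T→U. Reverse complement of GCGGGATTAGGGCTACAAGTTTTCCCGAGTATACGAATGTCCAATCTACATCCGAAAAT is ATTTTCGGATGTAGATTGGACATTCGTATACTCGGGAAAACTTGTAGCCCTAATCCCGC; then T→U.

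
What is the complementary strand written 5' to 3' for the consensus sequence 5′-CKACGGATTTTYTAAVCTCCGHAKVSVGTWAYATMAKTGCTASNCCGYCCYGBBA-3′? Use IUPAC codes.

5′-TVVCRGGRCGGNSTAGCAMTKATRTWACBSBMTDCGGAGBTTARAAAATCCGTMG-3′

Standard pairs A↔T, G↔C; ambiguity codes pair Y↔R, M↔K, W↔W, S↔S, B↔V, H↔D, N↔N. Complement (GMTGCCTAAAARATTBGAGGCDTMBSBCAWTRTAKTMACGATSNGGCRGGRCVVT), then reverse for 5'→3'.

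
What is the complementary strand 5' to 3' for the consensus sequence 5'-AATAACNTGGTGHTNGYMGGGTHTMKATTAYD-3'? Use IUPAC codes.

5'-HRTAATMKADACCCKRCNADCACCANGTTATT-3'

Standard pairs A↔T, G↔C; ambiguity codes pair Y↔R, M↔K, D↔H, N↔N. Complement (TTATTGNACCACDANCRKCCCADAKMTAATRH), then reverse for 5'→3'.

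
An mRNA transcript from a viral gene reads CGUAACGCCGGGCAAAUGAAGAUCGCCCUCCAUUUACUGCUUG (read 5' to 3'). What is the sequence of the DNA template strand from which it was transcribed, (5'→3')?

5'-CAAGCAGTAAATGGAGGGCGATCTTCATTTGCCCGGCGTTACG-3'

Replace U with T to get the coding DNA strand: CGTAACGCCGGGCAAATGAAGATCGCCCTCCATTTACTGCTTG. The template strand is its reverse complement (complement GCATTGCGGCCCGTTTACTTCTAGCGGGAGGTAAATGACGAAC, then reverse).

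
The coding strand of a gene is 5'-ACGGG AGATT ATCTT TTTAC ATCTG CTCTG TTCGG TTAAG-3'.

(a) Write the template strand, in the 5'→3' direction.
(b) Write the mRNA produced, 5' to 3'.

(a) The template strand is the reverse complement of the coding strand: complement TGCCCTCTAATAGAAAAATGTAGACGAGACAAGCCAATTC, then reverse.
(b) mRNA matches the coding strand with T→U.

(a) 5'-CTTAACCGAACAGAGCAGATGTAAAAAGATAATCTCCCGT-3'
(b) 5'-ACGGGAGAUUAUCUUUUUACAUCUGCUCUGUUCGGUUAAG-3'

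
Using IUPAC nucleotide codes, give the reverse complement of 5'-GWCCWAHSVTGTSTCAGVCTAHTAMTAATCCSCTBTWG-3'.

5'-CWAVAGSGGATTAKTADTAGBCTGASACABSDTWGGWC-3'

Standard pairs A↔T, G↔C; ambiguity codes pair M↔K, W↔W, S↔S, B↔V, H↔D. Complement (CWGGWTDSBACASAGTCBGATDATKATTAGGSGAVAWC), then reverse for 5'→3'.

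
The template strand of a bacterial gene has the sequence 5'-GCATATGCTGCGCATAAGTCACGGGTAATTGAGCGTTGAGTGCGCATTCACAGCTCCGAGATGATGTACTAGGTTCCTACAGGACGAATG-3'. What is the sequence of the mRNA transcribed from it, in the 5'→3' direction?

RNA polymerase reads the template 3'→5' and synthesizes mRNA 5'→3' by base-pairing (A→U, T→A, G↔C). The complement of the template is CGTATACGACGCGTATTCAGTGCCCATTAACTCGCAACTCACGCGTAAGTGTCGAGGCTCTACTACATGATCCAAGGATGTCCTGCTTAC; antiparallel, so 5'→3' the coding strand is CATTCGTCCTGTAGGAACCTAGTACATCATCTCGGAGCTGTGAATGCGCACTCAACGCTCAATTACCCGTGACTTATGCGCAGCATATGC. Replace T with U for the mRNA.

5′-CAUUCGUCCUGUAGGAACCUAGUACAUCAUCUCGGAGCUGUGAAUGCGCACUCAACGCUCAAUUACCCGUGACUUAUGCGCAGCAUAUGC-3′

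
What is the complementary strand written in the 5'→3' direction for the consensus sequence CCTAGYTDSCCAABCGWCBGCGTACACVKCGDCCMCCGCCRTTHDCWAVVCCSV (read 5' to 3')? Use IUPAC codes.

Standard pairs A↔T, G↔C; ambiguity codes pair R↔Y, M↔K, W↔W, S↔S, B↔V, D↔H. Complement (GGATCRAHSGGTTVGCWGVCGCATGTGBMGCHGGKGGCGGYAADHGWTBBGGSB), then reverse for 5'→3'.

5'-BSGGBBTWGHDAAYGGCGGKGGHCGMBGTGTACGCVGWCGVTTGGSHARCTAGG-3'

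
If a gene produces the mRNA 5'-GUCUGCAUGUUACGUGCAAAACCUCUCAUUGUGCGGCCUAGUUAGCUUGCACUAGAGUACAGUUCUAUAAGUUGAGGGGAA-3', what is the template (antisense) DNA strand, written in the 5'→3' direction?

5'-TTCCCCTCAACTTATAGAACTGTACTCTAGTGCAAGCTAACTAGGCCGCACAATGAGAGGTTTTGCACGTAACATGCAGAC-3'

Replace U with T to get the coding DNA strand: GTCTGCATGTTACGTGCAAAACCTCTCATTGTGCGGCCTAGTTAGCTTGCACTAGAGTACAGTTCTATAAGTTGAGGGGAA. The template strand is its reverse complement (complement CAGACGTACAATGCACGTTTTGGAGAGTAACACGCCGGATCAATCGAACGTGATCTCATGTCAAGATATTCAACTCCCCTT, then reverse).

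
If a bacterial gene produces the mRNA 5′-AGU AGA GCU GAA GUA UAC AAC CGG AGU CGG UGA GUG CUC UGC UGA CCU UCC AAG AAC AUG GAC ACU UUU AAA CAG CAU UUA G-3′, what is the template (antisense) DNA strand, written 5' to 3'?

5'-CTAAATGCTGTTTAAAAGTGTCCATGTTCTTGGAAGGTCAGCAGAGCACTCACCGACTCCGGTTGTATACTTCAGCTCTACT-3'

Replace U with T to get the coding DNA strand: AGTAGAGCTGAAGTATACAACCGGAGTCGGTGAGTGCTCTGCTGACCTTCCAAGAACATGGACACTTTTAAACAGCATTTAG. The template strand is its reverse complement (complement TCATCTCGACTTCATATGTTGGCCTCAGCCACTCACGAGACGACTGGAAGGTTCTTGTACCTGTGAAAATTTGTCGTAAATC, then reverse).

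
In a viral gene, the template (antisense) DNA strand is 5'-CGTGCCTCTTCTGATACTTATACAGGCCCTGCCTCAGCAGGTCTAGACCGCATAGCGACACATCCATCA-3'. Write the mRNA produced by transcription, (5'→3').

RNA polymerase reads the template 3'→5' and synthesizes mRNA 5'→3' by base-pairing (A→U, T→A, G↔C). The complement of the template is GCACGGAGAAGACTATGAATATGTCCGGGACGGAGTCGTCCAGATCTGGCGTATCGCTGTGTAGGTAGT; antiparallel, so 5'→3' the coding strand is TGATGGATGTGTCGCTATGCGGTCTAGACCTGCTGAGGCAGGGCCTGTATAAGTATCAGAAGAGGCACG. Replace T with U for the mRNA.

5'-UGAUGGAUGUGUCGCUAUGCGGUCUAGACCUGCUGAGGCAGGGCCUGUAUAAGUAUCAGAAGAGGCACG-3'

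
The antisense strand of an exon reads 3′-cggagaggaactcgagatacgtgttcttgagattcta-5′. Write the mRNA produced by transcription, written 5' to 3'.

Reading the template 3'→5' as shown, RNA polymerase pairs each base (A→U, T→A, G↔C) to build mRNA 5'→3' directly.

5'-GCCUCUCCUUGAGCUCUAUGCACAAGAACUCUAAGAU-3'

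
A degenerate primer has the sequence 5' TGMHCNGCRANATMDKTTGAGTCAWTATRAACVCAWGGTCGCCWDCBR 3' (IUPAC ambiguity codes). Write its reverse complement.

5′-YVGHWGGCGACCWTGBGTTYATAWTGACTCAAMHKATNTYGCNGDKCA-3′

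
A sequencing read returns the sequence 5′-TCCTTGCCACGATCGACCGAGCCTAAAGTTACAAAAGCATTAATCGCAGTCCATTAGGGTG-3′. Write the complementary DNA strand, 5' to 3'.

5'-CACCCTAATGGACTGCGATTAATGCTTTTGTAACTTTAGGCTCGGTCGATCGTGGCAAGGA-3'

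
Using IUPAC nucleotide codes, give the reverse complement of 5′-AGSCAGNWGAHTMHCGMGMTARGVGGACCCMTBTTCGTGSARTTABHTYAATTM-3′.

Standard pairs A↔T, G↔C; ambiguity codes pair R↔Y, M↔K, W↔W, S↔S, B↔V, H↔D, N↔N. Complement (TCSGTCNWCTDAKDGCKCKATYCBCCTGGGKAVAAGCACSTYAATVDARTTAAK), then reverse for 5'→3'.

5'-KAATTRADVTAAYTSCACGAAVAKGGGTCCBCYTAKCKCGDKADTCWNCTGSCT-3'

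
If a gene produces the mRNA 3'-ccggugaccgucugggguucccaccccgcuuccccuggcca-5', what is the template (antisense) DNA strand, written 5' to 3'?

5′-GGCCACTGGCAGACCCCAAGGGTGGGGCGAAGGGGACCGGT-3′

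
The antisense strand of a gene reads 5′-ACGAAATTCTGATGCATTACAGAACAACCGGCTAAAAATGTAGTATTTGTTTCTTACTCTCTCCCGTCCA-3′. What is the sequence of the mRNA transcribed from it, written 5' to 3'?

RNA polymerase reads the template 3'→5' and synthesizes mRNA 5'→3' by base-pairing (A→U, T→A, G↔C). The complement of the template is TGCTTTAAGACTACGTAATGTCTTGTTGGCCGATTTTTACATCATAAACAAAGAATGAGAGAGGGCAGGT; antiparallel, so 5'→3' the coding strand is TGGACGGGAGAGAGTAAGAAACAAATACTACATTTTTAGCCGGTTGTTCTGTAATGCATCAGAATTTCGT. Replace T with U for the mRNA.

5'-UGGACGGGAGAGAGUAAGAAACAAAUACUACAUUUUUAGCCGGUUGUUCUGUAAUGCAUCAGAAUUUCGU-3'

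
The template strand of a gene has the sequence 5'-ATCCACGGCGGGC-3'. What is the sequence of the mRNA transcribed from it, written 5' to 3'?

5'-GCCCGCCGUGGAU-3'

RNA polymerase reads the template 3'→5' and synthesizes mRNA 5'→3' by base-pairing (A→U, T→A, G↔C). The complement of the template is TAGGTGCCGCCCG; antiparallel, so 5'→3' the coding strand is GCCCGCCGTGGAT. Replace T with U for the mRNA.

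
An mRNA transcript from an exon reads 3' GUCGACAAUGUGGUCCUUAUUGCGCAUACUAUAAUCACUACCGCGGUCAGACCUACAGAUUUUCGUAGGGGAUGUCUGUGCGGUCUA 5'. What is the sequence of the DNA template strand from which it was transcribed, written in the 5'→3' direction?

5′-CAGCTGTTACACCAGGAATAACGCGTATGATATTAGTGATGGCGCCAGTCTGGATGTCTAAAAGCATCCCCTACAGACACGCCAGAT-3′

Written 5'→3' the mRNA is AUCUGGCGUGUCUGUAGGGGAUGCUUUUAGACAUCCAGACUGGCGCCAUCACUAAUAUCAUACGCGUUAUUCCUGGUGUAACAGCUG, so the coding DNA strand is ATCTGGCGTGTCTGTAGGGGATGCTTTTAGACATCCAGACTGGCGCCATCACTAATATCATACGCGTTATTCCTGGTGTAACAGCTG. The template is its reverse complement.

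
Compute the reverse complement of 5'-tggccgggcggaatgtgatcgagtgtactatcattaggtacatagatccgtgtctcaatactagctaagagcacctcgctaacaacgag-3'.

5'-CTCGTTGTTAGCGAGGTGCTCTTAGCTAGTATTGAGACACGGATCTATGTACCTAATGATAGTACACTCGATCACATTCCGCCCGGCCA-3'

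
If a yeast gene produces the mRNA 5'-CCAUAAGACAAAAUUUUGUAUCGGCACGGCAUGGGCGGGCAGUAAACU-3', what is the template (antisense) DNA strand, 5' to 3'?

5'-AGTTTACTGCCCGCCCATGCCGTGCCGATACAAAATTTTGTCTTATGG-3'

Replace U with T to get the coding DNA strand: CCATAAGACAAAATTTTGTATCGGCACGGCATGGGCGGGCAGTAAACT. The template strand is its reverse complement (complement GGTATTCTGTTTTAAAACATAGCCGTGCCGTACCCGCCCGTCATTTGA, then reverse).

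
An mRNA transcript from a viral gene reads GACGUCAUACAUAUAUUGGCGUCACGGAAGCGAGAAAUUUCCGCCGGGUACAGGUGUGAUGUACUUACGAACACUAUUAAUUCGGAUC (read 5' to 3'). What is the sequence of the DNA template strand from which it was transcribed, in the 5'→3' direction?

Replace U with T to get the coding DNA strand: GACGTCATACATATATTGGCGTCACGGAAGCGAGAAATTTCCGCCGGGTACAGGTGTGATGTACTTACGAACACTATTAATTCGGATC. The template strand is its reverse complement (complement CTGCAGTATGTATATAACCGCAGTGCCTTCGCTCTTTAAAGGCGGCCCATGTCCACACTACATGAATGCTTGTGATAATTAAGCCTAG, then reverse).

5'-GATCCGAATTAATAGTGTTCGTAAGTACATCACACCTGTACCCGGCGGAAATTTCTCGCTTCCGTGACGCCAATATATGTATGACGTC-3'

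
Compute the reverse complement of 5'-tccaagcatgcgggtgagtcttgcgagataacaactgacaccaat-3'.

Complement each base (A↔T, G↔C): AGGTTCGTACGCCCACTCAGAACGCTCTATTGTTGACTGTGGTTA. Then reverse.

5'-ATTGGTGTCAGTTGTTATCTCGCAAGACTCACCCGCATGCTTGGA-3'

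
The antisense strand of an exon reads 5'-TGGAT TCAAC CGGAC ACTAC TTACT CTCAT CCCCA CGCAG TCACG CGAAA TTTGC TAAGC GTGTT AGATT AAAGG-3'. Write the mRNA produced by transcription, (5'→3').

RNA polymerase reads the template 3'→5' and synthesizes mRNA 5'→3' by base-pairing (A→U, T→A, G↔C). The complement of the template is ACCTAAGTTGGCCTGTGATGAATGAGAGTAGGGGTGCGTCAGTGCGCTTTAAACGATTCGCACAATCTAATTTCC; antiparallel, so 5'→3' the coding strand is CCTTTAATCTAACACGCTTAGCAAATTTCGCGTGACTGCGTGGGGATGAGAGTAAGTAGTGTCCGGTTGAATCCA. Replace T with U for the mRNA.

5'-CCUUUAAUCUAACACGCUUAGCAAAUUUCGCGUGACUGCGUGGGGAUGAGAGUAAGUAGUGUCCGGUUGAAUCCA-3'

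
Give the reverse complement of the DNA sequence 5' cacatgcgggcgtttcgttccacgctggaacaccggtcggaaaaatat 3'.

5'-ATATTTTTCCGACCGGTGTTCCAGCGTGGAACGAAACGCCCGCATGTG-3'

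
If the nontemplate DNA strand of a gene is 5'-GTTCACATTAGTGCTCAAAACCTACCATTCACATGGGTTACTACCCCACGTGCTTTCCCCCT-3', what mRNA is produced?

mRNA has the coding-strand sequence with U in place of T.

5'-GUUCACAUUAGUGCUCAAAACCUACCAUUCACAUGGGUUACUACCCCACGUGCUUUCCCCCU-3'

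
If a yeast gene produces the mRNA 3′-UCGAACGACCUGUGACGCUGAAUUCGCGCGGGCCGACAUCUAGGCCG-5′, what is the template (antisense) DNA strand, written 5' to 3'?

5'-AGCTTGCTGGACACTGCGACTTAAGCGCGCCCGGCTGTAGATCCGGC-3'

Written 5'→3' the mRNA is GCCGGAUCUACAGCCGGGCGCGCUUAAGUCGCAGUGUCCAGCAAGCU, so the coding DNA strand is GCCGGATCTACAGCCGGGCGCGCTTAAGTCGCAGTGTCCAGCAAGCT. The template is its reverse complement.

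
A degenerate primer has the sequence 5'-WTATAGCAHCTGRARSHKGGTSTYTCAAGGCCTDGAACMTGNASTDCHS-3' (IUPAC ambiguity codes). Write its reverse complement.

5'-SDGHASTNCAKGTTCHAGGCCTTGARASACCMDSYTYCAGDTGCTATAW-3'

Standard pairs A↔T, G↔C; ambiguity codes pair R↔Y, M↔K, W↔W, S↔S, D↔H, N↔N. Complement (WATATCGTDGACYTYSDMCCASARAGTTCCGGAHCTTGKACNTSAHGDS), then reverse for 5'→3'.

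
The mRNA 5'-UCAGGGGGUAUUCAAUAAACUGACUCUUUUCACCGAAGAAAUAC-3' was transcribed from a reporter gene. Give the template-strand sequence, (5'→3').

5'-GTATTTCTTCGGTGAAAAGAGTCAGTTTATTGAATACCCCCTGA-3'

Replace U with T to get the coding DNA strand: TCAGGGGGTATTCAATAAACTGACTCTTTTCACCGAAGAAATAC. The template strand is its reverse complement (complement AGTCCCCCATAAGTTATTTGACTGAGAAAAGTGGCTTCTTTATG, then reverse).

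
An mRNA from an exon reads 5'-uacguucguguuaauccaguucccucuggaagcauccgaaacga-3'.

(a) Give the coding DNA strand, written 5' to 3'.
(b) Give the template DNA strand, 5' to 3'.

(a) The coding strand matches the mRNA with U→T.
(b) The template strand is the reverse complement of the coding strand.

(a) 5'-TACGTTCGTGTTAATCCAGTTCCCTCTGGAAGCATCCGAAACGA-3'
(b) 5'-TCGTTTCGGATGCTTCCAGAGGGAACTGGATTAACACGAACGTA-3'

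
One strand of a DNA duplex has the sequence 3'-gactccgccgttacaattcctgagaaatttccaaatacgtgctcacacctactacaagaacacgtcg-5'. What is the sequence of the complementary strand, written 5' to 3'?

The strand is given 3'→5', so its complement runs 5'→3' in the same left-to-right order: pair each base A↔T, G↔C.

5'-CTGAGGCGGCAATGTTAAGGACTCTTTAAAGGTTTATGCACGAGTGTGGATGATGTTCTTGTGCAGC-3'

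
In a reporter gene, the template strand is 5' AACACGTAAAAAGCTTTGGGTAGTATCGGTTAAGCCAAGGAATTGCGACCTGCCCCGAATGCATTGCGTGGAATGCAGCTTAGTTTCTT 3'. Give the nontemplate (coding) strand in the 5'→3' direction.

The coding strand is complementary and antiparallel to the template: take the complement (A↔T, G↔C) and reverse.

5′-AAGAAACTAAGCTGCATTCCACGCAATGCATTCGGGGCAGGTCGCAATTCCTTGGCTTAACCGATACTACCCAAAGCTTTTTACGTGTT-3′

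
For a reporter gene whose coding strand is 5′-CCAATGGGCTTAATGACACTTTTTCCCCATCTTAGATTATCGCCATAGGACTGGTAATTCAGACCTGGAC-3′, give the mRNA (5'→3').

5'-CCAAUGGGCUUAAUGACACUUUUUCCCCAUCUUAGAUUAUCGCCAUAGGACUGGUAAUUCAGACCUGGAC-3'

mRNA has the coding-strand sequence with U in place of T.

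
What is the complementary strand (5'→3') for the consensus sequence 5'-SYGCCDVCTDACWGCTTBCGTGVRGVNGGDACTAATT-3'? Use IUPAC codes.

5'-AATTAGTHCCNBCYBCACGVAAGCWGTHAGBHGGCRS-3'

Standard pairs A↔T, G↔C; ambiguity codes pair R↔Y, W↔W, S↔S, B↔V, D↔H, N↔N. Complement (SRCGGHBGAHTGWCGAAVGCACBYCBNCCHTGATTAA), then reverse for 5'→3'.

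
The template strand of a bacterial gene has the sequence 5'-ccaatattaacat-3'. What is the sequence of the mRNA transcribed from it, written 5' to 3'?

5'-AUGUUAAUAUUGG-3'

The mRNA has the sequence of the coding strand (reverse complement of the template) with T→U. Reverse complement of CCAATATTAACAT is ATGTTAATATTGG; then T→U.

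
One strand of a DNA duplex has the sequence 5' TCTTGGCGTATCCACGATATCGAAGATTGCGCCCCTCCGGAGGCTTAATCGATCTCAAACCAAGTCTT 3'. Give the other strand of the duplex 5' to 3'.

5'-AAGACTTGGTTTGAGATCGATTAAGCCTCCGGAGGGGCGCAATCTTCGATATCGTGGATACGCCAAGA-3'

The complement of TCTTGGCGTATCCACGATATCGAAGATTGCGCCCCTCCGGAGGCTTAATCGATCTCAAACCAAGTCTT is AGAACCGCATAGGTGCTATAGCTTCTAACGCGGGGAGGCCTCCGAATTAGCTAGAGTTTGGTTCAGAA (A↔T, G↔C). DNA strands are antiparallel, so the complementary strand runs 3'→5'; reversing gives the 5'→3' form.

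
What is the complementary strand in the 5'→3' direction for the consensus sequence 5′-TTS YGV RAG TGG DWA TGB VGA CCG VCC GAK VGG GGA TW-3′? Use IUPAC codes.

Standard pairs A↔T, G↔C; ambiguity codes pair R↔Y, K↔M, W↔W, S↔S, B↔V, D↔H. Complement (AASRCBYTCACCHWTACVBCTGGCBGGCTMBCCCCTAW), then reverse for 5'→3'.

5′-WATCCCCBMTCGGBCGGTCBVCATWHCCACTYBCRSAA-3′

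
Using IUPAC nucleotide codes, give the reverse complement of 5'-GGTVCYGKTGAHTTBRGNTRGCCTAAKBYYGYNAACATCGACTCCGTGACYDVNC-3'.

5'-GNBHRGTCACGGAGTCGATGTTNRCRRVMTTAGGCYANCYVAADTCAMCRGBACC-3'

Standard pairs A↔T, G↔C; ambiguity codes pair R↔Y, K↔M, B↔V, D↔H, N↔N. Complement (CCABGRCMACTDAAVYCNAYCGGATTMVRRCRNTTGTAGCTGAGGCACTGRHBNG), then reverse for 5'→3'.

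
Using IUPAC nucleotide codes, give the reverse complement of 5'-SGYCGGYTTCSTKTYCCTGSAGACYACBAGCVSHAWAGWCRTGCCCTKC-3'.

5′-GMAGGGCAYGWCTWTDSBGCTVGTRGTCTSCAGGRAMASGAARCCGRCS-3′

Standard pairs A↔T, G↔C; ambiguity codes pair R↔Y, K↔M, W↔W, S↔S, B↔V, H↔D. Complement (SCRGCCRAAGSAMARGGACSTCTGRTGVTCGBSDTWTCWGYACGGGAMG), then reverse for 5'→3'.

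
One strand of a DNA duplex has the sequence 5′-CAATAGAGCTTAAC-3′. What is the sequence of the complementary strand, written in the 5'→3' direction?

The complement of CAATAGAGCTTAAC is GTTATCTCGAATTG (A↔T, G↔C). DNA strands are antiparallel, so the complementary strand runs 3'→5'; reversing gives the 5'→3' form.

5'-GTTAAGCTCTATTG-3'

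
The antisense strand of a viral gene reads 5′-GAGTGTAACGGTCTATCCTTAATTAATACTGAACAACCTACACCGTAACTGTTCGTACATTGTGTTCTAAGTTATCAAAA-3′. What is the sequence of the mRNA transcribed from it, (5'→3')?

The mRNA has the sequence of the coding strand (reverse complement of the template) with T→U. Reverse complement of GAGTGTAACGGTCTATCCTTAATTAATACTGAACAACCTACACCGTAACTGTTCGTACATTGTGTTCTAAGTTATCAAAA is TTTTGATAACTTAGAACACAATGTACGAACAGTTACGGTGTAGGTTGTTCAGTATTAATTAAGGATAGACCGTTACACTC; then T→U.

5'-UUUUGAUAACUUAGAACACAAUGUACGAACAGUUACGGUGUAGGUUGUUCAGUAUUAAUUAAGGAUAGACCGUUACACUC-3'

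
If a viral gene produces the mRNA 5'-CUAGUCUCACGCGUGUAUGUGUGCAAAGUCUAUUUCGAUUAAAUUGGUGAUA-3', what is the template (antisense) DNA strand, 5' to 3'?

Replace U with T to get the coding DNA strand: CTAGTCTCACGCGTGTATGTGTGCAAAGTCTATTTCGATTAAATTGGTGATA. The template strand is its reverse complement (complement GATCAGAGTGCGCACATACACACGTTTCAGATAAAGCTAATTTAACCACTAT, then reverse).

5'-TATCACCAATTTAATCGAAATAGACTTTGCACACATACACGCGTGAGACTAG-3'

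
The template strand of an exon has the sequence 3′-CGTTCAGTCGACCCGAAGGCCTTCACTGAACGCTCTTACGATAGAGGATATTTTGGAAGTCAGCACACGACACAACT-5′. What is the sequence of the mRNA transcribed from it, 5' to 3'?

5′-GCAAGUCAGCUGGGCUUCCGGAAGUGACUUGCGAGAAUGCUAUCUCCUAUAAAACCUUCAGUCGUGUGCUGUGUUGA-3′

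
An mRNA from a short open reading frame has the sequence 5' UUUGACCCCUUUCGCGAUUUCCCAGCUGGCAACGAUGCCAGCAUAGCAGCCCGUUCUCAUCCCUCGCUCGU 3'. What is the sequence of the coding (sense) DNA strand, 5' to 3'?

5'-TTTGACCCCTTTCGCGATTTCCCAGCTGGCAACGATGCCAGCATAGCAGCCCGTTCTCATCCCTCGCTCGT-3'

The coding DNA strand has the same 5'→3' sequence as the mRNA with U replaced by T.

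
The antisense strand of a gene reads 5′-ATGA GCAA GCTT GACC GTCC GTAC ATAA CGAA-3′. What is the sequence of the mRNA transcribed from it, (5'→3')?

5'-UUCGUUAUGUACGGACGGUCAAGCUUGCUCAU-3'

RNA polymerase reads the template 3'→5' and synthesizes mRNA 5'→3' by base-pairing (A→U, T→A, G↔C). The complement of the template is TACTCGTTCGAACTGGCAGGCATGTATTGCTT; antiparallel, so 5'→3' the coding strand is TTCGTTATGTACGGACGGTCAAGCTTGCTCAT. Replace T with U for the mRNA.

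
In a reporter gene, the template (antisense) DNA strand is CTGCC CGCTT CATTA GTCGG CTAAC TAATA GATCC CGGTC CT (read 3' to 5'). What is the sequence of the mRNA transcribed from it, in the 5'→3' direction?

5'-GACGGGCGAAGUAAUCAGCCGAUUGAUUAUCUAGGGCCAGGA-3'

Reading the template 3'→5' as shown, RNA polymerase pairs each base (A→U, T→A, G↔C) to build mRNA 5'→3' directly.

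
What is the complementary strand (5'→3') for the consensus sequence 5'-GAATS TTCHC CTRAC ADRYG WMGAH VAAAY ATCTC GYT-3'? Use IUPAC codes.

5'-ARCGAGATRTTTBDTCKWCRYHTGTYAGGDGAASATTC-3'

Standard pairs A↔T, G↔C; ambiguity codes pair R↔Y, M↔K, W↔W, S↔S, D↔H, V↔B. Complement (CTTASAAGDGGAYTGTHYRCWKCTDBTTTRTAGAGCRA), then reverse for 5'→3'.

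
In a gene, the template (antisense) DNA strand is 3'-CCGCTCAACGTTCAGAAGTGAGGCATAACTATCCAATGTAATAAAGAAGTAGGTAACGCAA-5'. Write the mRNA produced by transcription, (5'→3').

Reading the template 3'→5' as shown, RNA polymerase pairs each base (A→U, T→A, G↔C) to build mRNA 5'→3' directly.

5′-GGCGAGUUGCAAGUCUUCACUCCGUAUUGAUAGGUUACAUUAUUUCUUCAUCCAUUGCGUU-3′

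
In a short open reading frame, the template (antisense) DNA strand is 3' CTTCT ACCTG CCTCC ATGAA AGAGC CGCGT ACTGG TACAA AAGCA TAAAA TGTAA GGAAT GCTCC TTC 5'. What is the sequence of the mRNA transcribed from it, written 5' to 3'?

5′-GAAGAUGGACGGAGGUACUUUCUCGGCGCAUGACCAUGUUUUCGUAUUUUACAUUCCUUACGAGGAAG-3′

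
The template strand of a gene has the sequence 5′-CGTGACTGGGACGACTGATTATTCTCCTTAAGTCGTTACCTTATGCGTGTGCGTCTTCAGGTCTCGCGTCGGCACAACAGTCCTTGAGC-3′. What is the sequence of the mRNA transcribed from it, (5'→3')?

5′-GCUCAAGGACUGUUGUGCCGACGCGAGACCUGAAGACGCACACGCAUAAGGUAACGACUUAAGGAGAAUAAUCAGUCGUCCCAGUCACG-3′

RNA polymerase reads the template 3'→5' and synthesizes mRNA 5'→3' by base-pairing (A→U, T→A, G↔C). The complement of the template is GCACTGACCCTGCTGACTAATAAGAGGAATTCAGCAATGGAATACGCACACGCAGAAGTCCAGAGCGCAGCCGTGTTGTCAGGAACTCG; antiparallel, so 5'→3' the coding strand is GCTCAAGGACTGTTGTGCCGACGCGAGACCTGAAGACGCACACGCATAAGGTAACGACTTAAGGAGAATAATCAGTCGTCCCAGTCACG. Replace T with U for the mRNA.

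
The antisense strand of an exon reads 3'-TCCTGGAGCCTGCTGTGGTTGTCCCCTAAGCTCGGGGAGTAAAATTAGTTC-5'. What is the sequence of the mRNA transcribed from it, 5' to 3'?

5'-AGGACCUCGGACGACACCAACAGGGGAUUCGAGCCCCUCAUUUUAAUCAAG-3'

Reading the template 3'→5' as shown, RNA polymerase pairs each base (A→U, T→A, G↔C) to build mRNA 5'→3' directly.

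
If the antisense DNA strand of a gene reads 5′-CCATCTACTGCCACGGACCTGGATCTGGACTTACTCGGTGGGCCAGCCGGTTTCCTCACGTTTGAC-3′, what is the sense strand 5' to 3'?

5'-GTCAAACGTGAGGAAACCGGCTGGCCCACCGAGTAAGTCCAGATCCAGGTCCGTGGCAGTAGATGG-3'

The coding strand is complementary and antiparallel to the template: take the complement (A↔T, G↔C) and reverse.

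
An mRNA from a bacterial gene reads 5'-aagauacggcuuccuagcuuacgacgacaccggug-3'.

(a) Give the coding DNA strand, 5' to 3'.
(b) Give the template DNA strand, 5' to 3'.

(a) The coding strand matches the mRNA with U→T.
(b) The template strand is the reverse complement of the coding strand.

(a) 5'-AAGATACGGCTTCCTAGCTTACGACGACACCGGTG-3'
(b) 5'-CACCGGTGTCGTCGTAAGCTAGGAAGCCGTATCTT-3'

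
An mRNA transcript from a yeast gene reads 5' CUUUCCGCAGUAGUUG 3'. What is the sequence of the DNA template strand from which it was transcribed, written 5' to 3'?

Replace U with T to get the coding DNA strand: CTTTCCGCAGTAGTTG. The template strand is its reverse complement (complement GAAAGGCGTCATCAAC, then reverse).

5′-CAACTACTGCGGAAAG-3′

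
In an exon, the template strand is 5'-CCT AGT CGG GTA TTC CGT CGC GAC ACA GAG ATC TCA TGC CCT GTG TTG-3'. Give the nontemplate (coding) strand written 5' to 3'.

5'-CAACACAGGGCATGAGATCTCTGTGTCGCGACGGAATACCCGACTAGG-3'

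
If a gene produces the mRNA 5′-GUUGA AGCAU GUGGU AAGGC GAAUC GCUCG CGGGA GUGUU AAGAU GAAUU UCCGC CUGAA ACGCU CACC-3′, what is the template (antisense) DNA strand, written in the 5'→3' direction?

Replace U with T to get the coding DNA strand: GTTGAAGCATGTGGTAAGGCGAATCGCTCGCGGGAGTGTTAAGATGAATTTCCGCCTGAAACGCTCACC. The template strand is its reverse complement (complement CAACTTCGTACACCATTCCGCTTAGCGAGCGCCCTCACAATTCTACTTAAAGGCGGACTTTGCGAGTGG, then reverse).

5'-GGTGAGCGTTTCAGGCGGAAATTCATCTTAACACTCCCGCGAGCGATTCGCCTTACCACATGCTTCAAC-3'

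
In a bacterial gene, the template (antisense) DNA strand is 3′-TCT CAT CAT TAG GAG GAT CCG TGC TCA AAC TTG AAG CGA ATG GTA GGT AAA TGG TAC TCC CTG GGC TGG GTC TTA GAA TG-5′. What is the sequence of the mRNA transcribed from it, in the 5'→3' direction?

5'-AGAGUAGUAAUCCUCCUAGGCACGAGUUUGAACUUCGCUUACCAUCCAUUUACCAUGAGGGACCCGACCCAGAAUCUUAC-3'

Reading the template 3'→5' as shown, RNA polymerase pairs each base (A→U, T→A, G↔C) to build mRNA 5'→3' directly.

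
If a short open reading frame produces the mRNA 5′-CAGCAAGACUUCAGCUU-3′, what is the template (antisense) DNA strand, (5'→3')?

5'-AAGCTGAAGTCTTGCTG-3'

Replace U with T to get the coding DNA strand: CAGCAAGACTTCAGCTT. The template strand is its reverse complement (complement GTCGTTCTGAAGTCGAA, then reverse).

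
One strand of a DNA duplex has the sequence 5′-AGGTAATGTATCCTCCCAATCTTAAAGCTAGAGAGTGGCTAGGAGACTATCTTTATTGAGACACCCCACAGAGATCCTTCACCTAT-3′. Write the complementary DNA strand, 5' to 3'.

The complement of AGGTAATGTATCCTCCCAATCTTAAAGCTAGAGAGTGGCTAGGAGACTATCTTTATTGAGACACCCCACAGAGATCCTTCACCTAT is TCCATTACATAGGAGGGTTAGAATTTCGATCTCTCACCGATCCTCTGATAGAAATAACTCTGTGGGGTGTCTCTAGGAAGTGGATA (A↔T, G↔C). DNA strands are antiparallel, so the complementary strand runs 3'→5'; reversing gives the 5'→3' form.

5'-ATAGGTGAAGGATCTCTGTGGGGTGTCTCAATAAAGATAGTCTCCTAGCCACTCTCTAGCTTTAAGATTGGGAGGATACATTACCT-3'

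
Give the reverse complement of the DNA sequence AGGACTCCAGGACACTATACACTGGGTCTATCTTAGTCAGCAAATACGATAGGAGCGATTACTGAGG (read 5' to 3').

5'-CCTCAGTAATCGCTCCTATCGTATTTGCTGACTAAGATAGACCCAGTGTATAGTGTCCTGGAGTCCT-3'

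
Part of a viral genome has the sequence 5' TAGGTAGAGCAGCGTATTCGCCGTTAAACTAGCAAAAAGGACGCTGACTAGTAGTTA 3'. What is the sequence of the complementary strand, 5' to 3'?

The complement of TAGGTAGAGCAGCGTATTCGCCGTTAAACTAGCAAAAAGGACGCTGACTAGTAGTTA is ATCCATCTCGTCGCATAAGCGGCAATTTGATCGTTTTTCCTGCGACTGATCATCAAT (A↔T, G↔C). DNA strands are antiparallel, so the complementary strand runs 3'→5'; reversing gives the 5'→3' form.

5′-TAACTACTAGTCAGCGTCCTTTTTGCTAGTTTAACGGCGAATACGCTGCTCTACCTA-3′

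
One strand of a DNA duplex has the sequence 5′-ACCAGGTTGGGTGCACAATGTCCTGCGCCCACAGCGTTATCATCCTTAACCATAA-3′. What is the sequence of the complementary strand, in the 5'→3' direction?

5′-TTATGGTTAAGGATGATAACGCTGTGGGCGCAGGACATTGTGCACCCAACCTGGT-3′

The complement of ACCAGGTTGGGTGCACAATGTCCTGCGCCCACAGCGTTATCATCCTTAACCATAA is TGGTCCAACCCACGTGTTACAGGACGCGGGTGTCGCAATAGTAGGAATTGGTATT (A↔T, G↔C). DNA strands are antiparallel, so the complementary strand runs 3'→5'; reversing gives the 5'→3' form.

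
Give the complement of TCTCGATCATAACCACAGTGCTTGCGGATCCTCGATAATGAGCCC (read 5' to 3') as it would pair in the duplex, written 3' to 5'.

3'-AGAGCTAGTATTGGTGTCACGAACGCCTAGGAGCTATTACTCGGG-5'

Base-pairing A↔T, G↔C gives the complement. The complementary strand is antiparallel, so paired with a 5'→3' strand it runs 3'→5'.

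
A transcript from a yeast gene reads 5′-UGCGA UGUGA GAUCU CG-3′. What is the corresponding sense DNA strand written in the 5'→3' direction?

5'-TGCGATGTGAGATCTCG-3'

The coding DNA strand has the same 5'→3' sequence as the mRNA with U replaced by T.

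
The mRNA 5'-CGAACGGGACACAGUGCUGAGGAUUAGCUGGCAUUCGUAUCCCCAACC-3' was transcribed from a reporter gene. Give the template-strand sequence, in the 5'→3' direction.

5'-GGTTGGGGATACGAATGCCAGCTAATCCTCAGCACTGTGTCCCGTTCG-3'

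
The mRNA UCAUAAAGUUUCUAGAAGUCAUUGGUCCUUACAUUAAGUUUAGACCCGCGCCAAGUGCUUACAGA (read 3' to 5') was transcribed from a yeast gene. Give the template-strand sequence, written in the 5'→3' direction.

5'-AGTATTTCAAAGATCTTCAGTAACCAGGAATGTAATTCAAATCTGGGCGCGGTTCACGAATGTCT-3'

Written 5'→3' the mRNA is AGACAUUCGUGAACCGCGCCCAGAUUUGAAUUACAUUCCUGGUUACUGAAGAUCUUUGAAAUACU, so the coding DNA strand is AGACATTCGTGAACCGCGCCCAGATTTGAATTACATTCCTGGTTACTGAAGATCTTTGAAATACT. The template is its reverse complement.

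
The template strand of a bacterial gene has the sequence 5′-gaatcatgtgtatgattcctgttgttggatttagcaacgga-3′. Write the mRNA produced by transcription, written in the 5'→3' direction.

5′-UCCGUUGCUAAAUCCAACAACAGGAAUCAUACACAUGAUUC-3′

RNA polymerase reads the template 3'→5' and synthesizes mRNA 5'→3' by base-pairing (A→U, T→A, G↔C). The complement of the template is CTTAGTACACATACTAAGGACAACAACCTAAATCGTTGCCT; antiparallel, so 5'→3' the coding strand is TCCGTTGCTAAATCCAACAACAGGAATCATACACATGATTC. Replace T with U for the mRNA.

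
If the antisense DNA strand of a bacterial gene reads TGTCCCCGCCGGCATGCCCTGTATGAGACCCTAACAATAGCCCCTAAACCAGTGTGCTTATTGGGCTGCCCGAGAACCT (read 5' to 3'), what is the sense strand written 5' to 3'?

The coding strand is complementary and antiparallel to the template: take the complement (A↔T, G↔C) and reverse.

5′-AGGTTCTCGGGCAGCCCAATAAGCACACTGGTTTAGGGGCTATTGTTAGGGTCTCATACAGGGCATGCCGGCGGGGACA-3′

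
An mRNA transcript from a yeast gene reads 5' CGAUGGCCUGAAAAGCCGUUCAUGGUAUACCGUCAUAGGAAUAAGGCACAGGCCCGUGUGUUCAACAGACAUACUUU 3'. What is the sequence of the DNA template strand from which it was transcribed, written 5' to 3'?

5'-AAAGTATGTCTGTTGAACACACGGGCCTGTGCCTTATTCCTATGACGGTATACCATGAACGGCTTTTCAGGCCATCG-3'

Replace U with T to get the coding DNA strand: CGATGGCCTGAAAAGCCGTTCATGGTATACCGTCATAGGAATAAGGCACAGGCCCGTGTGTTCAACAGACATACTTT. The template strand is its reverse complement (complement GCTACCGGACTTTTCGGCAAGTACCATATGGCAGTATCCTTATTCCGTGTCCGGGCACACAAGTTGTCTGTATGAAA, then reverse).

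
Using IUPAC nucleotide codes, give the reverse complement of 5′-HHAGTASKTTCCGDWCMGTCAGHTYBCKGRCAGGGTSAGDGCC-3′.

5'-GGCHCTSACCCTGYCMGVRADCTGACKGWHCGGAAMSTACTDD-3'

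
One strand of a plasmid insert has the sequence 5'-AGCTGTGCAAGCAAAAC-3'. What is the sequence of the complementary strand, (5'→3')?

Pairing A↔T and G↔C gives TCGACACGTTCGTTTTG, running 3'→5'. Reverse for the 5'→3' convention.

5'-GTTTTGCTTGCACAGCT-3'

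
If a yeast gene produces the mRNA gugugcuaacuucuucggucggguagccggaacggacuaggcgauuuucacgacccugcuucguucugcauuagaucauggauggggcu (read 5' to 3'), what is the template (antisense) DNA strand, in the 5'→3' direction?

5'-AGCCCCATCCATGATCTAATGCAGAACGAAGCAGGGTCGTGAAAATCGCCTAGTCCGTTCCGGCTACCCGACCGAAGAAGTTAGCACAC-3'

Replace U with T to get the coding DNA strand: GTGTGCTAACTTCTTCGGTCGGGTAGCCGGAACGGACTAGGCGATTTTCACGACCCTGCTTCGTTCTGCATTAGATCATGGATGGGGCT. The template strand is its reverse complement (complement CACACGATTGAAGAAGCCAGCCCATCGGCCTTGCCTGATCCGCTAAAAGTGCTGGGACGAAGCAAGACGTAATCTAGTACCTACCCCGA, then reverse).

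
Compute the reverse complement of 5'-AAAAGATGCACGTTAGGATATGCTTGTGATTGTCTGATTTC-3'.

Reading the sequence 3'→5' and pairing each base (A↔T, G↔C) gives the reverse complement directly.

5'-GAAATCAGACAATCACAAGCATATCCTAACGTGCATCTTTT-3'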